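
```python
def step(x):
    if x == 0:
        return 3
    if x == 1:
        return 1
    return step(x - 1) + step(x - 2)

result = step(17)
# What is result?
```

Build up from base cases: step(0)=3, step(1)=1, step(2)=4, step(3)=5, step(4)=9, step(5)=14, step(6)=23, ..., step(17)=4558

Answer: 4558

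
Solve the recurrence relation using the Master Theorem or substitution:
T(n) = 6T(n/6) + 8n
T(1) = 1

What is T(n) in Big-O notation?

By Master Theorem: a=6, b=6, f(n)=8n. Since log_6(6) = 1 and f(n) = Θ(n^1), Case 2 applies. T(n) = O(n log n).

Answer: O(n log n)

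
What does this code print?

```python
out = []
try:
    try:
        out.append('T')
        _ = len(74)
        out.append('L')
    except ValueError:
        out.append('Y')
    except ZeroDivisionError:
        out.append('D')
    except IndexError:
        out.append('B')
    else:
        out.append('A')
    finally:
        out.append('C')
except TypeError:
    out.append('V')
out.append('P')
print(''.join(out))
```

Execution trace: 'T' (try body) → 'C' (finally) → 'V' (outer except TypeError) → 'P' (after the try/except). Output: TCVP

Answer: TCVP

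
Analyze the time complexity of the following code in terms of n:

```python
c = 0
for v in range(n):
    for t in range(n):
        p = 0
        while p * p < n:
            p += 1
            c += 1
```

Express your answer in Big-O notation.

Each loop level contributes: n × n × √n. Multiplying the contributions gives O(n^2√n).

Answer: O(n^2√n)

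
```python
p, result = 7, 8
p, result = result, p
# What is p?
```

Trace:
`p, result = 7, 8` → p = 7; result = 8
`p, result = result, p` → p = 8; result = 7
So p = 8

Answer: 8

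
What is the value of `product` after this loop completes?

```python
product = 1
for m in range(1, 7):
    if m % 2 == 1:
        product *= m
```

Product of odd numbers 1 to 6
`product` takes the values: 1 → 3 → 15

Answer: 15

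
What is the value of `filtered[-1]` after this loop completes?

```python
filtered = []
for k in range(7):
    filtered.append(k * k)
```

Last element of squares 0 to 6
`filtered` takes the values: [] → [0] → [0, 1] → [0, 1, 4] → [0, 1, 4, 9] → [0, 1, 4, 9, 16] → [0, 1, 4, 9, 16, 25] → [0, 1, 4, 9, 16, 25, 36]
So `filtered[-1]` = 36

Answer: 36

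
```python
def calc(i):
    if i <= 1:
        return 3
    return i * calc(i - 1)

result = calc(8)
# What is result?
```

calc(8) = 8 * 7 * 6 * 5 * 4 * 3 * 2 * 3 = 120960

Answer: 120960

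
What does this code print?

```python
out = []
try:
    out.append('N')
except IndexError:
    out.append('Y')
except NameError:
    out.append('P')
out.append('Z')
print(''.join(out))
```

Execution trace: 'N' (try body, no exception) → 'Z' (after the try/except). Output: NZ

Answer: NZ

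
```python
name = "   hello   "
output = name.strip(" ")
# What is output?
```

Trace:
`name = "   hello   "` → name = '   hello   '
`output = name.strip(" ")` → output = 'hello'
So output = 'hello'

Answer: 'hello'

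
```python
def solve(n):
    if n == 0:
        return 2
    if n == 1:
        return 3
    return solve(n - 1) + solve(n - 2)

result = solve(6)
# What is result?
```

Build up from base cases: solve(0)=2, solve(1)=3, solve(2)=5, solve(3)=8, solve(4)=13, solve(5)=21, solve(6)=34

Answer: 34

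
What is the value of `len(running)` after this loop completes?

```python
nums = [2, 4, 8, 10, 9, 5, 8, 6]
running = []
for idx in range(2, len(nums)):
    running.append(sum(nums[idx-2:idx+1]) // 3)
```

Number of 3-element averages
`running` takes the values: [] → [4] → [4, 7] → [4, 7, 9] → [4, 7, 9, 8] → [4, 7, 9, 8, 7] → [4, 7, 9, 8, 7, 6]
So `len(running)` = 6

Answer: 6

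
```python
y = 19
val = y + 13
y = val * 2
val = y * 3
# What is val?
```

Trace:
`y = 19` → y = 19
`val = y + 13` → val = 32
`y = val * 2` → y = 64
`val = y * 3` → val = 192
So val = 192

Answer: 192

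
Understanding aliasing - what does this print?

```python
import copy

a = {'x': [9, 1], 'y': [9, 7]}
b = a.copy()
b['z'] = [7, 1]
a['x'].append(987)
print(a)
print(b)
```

Key concept: shallow copy of dict with mutable values.
Step by step:
`a = {'x': [9, 1], 'y': [9, 7]}` → a = {'x': [9, 1], 'y': [9, 7]}
`b = a.copy()` → b = {'x': [9, 1], 'y': [9, 7]}
`b['z'] = [7, 1]` → b = {'x': [9, 1], 'y': [9, 7], 'z': [7, 1]}
`a['x'].append(987)` → a = {'x': [9, 1, 987], 'y': [9, 7]}; b = {'x': [9, 1, 987], 'y': [9, 7], 'z': [7, 1]}
`print(a)` → prints {'x': [9, 1, 987], 'y': [9, 7]}
`print(b)` → prints {'x': [9, 1, 987], 'y': [9, 7], 'z': [7, 1]}

Answer:
{'x': [9, 1, 987], 'y': [9, 7]}
{'x': [9, 1, 987], 'y': [9, 7], 'z': [7, 1]}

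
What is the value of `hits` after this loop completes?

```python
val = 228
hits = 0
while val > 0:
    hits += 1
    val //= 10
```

Count digits by repeated division by 10
`hits` takes the values: 0 → 1 → 2 → 3

Answer: 3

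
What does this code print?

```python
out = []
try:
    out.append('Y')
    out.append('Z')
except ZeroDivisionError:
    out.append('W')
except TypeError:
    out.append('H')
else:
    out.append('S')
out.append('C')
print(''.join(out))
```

Execution trace: 'Y' (try body) → 'Z' (try body, no exception) → 'S' (else) → 'C' (after the try/except). Output: YZSC

Answer: YZSC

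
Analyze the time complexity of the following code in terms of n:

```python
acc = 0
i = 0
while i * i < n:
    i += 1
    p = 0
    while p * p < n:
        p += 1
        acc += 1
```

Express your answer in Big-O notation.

Each loop level contributes: √n × √n. Multiplying the contributions gives O(n).

Answer: O(n)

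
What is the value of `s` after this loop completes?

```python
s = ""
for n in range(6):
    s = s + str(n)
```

Concatenate digits 0 to 5
`s` takes the values: "" → "0" → "01" → "012" → "0123" → "01234" → "012345"

Answer: "012345"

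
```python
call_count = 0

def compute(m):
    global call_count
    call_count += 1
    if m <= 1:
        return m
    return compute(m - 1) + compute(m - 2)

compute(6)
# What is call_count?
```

Calls(m) = 1 + Calls(m-1) + Calls(m-2); Calls(0)=Calls(1)=1. For m=6 this gives 25.

Answer: 25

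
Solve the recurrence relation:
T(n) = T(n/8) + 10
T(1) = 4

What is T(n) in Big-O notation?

Each step divides n by 8 and adds 10. After log_8(n) steps we reach T(1)=4. So T(n) = 10·log_8(n) + 4 = O(log n).

Answer: O(log n)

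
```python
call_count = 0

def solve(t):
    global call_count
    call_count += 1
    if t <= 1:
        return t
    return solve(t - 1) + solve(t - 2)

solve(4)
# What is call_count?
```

Calls(t) = 1 + Calls(t-1) + Calls(t-2); Calls(0)=Calls(1)=1. For t=4 this gives 9.

Answer: 9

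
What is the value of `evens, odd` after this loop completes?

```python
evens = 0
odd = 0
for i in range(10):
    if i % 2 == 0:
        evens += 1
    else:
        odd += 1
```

Count evens and odds in range(10)
`evens, odd` takes the values: (0, 0) → (1, 0) → (1, 1) → (2, 1) → (2, 2) → (3, 2) → (3, 3) → (4, 3) → (4, 4) → (5, 4) → (5, 5)

Answer: 5, 5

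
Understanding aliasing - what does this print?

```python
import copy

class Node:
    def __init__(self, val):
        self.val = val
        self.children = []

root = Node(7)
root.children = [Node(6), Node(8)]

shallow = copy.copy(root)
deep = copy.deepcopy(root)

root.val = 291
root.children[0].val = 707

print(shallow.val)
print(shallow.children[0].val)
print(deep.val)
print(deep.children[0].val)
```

Key concept: deep copy with custom objects.
Step by step:
`root = Node(7)` → root = Node(val=7, children=[])
`root.children = [Node(6), Node(8)]` → root = Node(val=7, children=[Node(val=6, children=[]), Node(val=8, children=[])])
`shallow = copy.copy(root)` → shallow = Node(val=7, children=[Node(val=6, children=[]), Node(val=8, children=[])])
`deep = copy.deepcopy(root)` → deep = Node(val=7, children=[Node(val=6, children=[]), Node(val=8, children=[])])
`root.val = 291` → root = Node(val=291, children=[Node(val=6, children=[]), Node(val=8, children=[])])
`root.children[0].val = 707` → root = Node(val=291, children=[Node(val=707, children=[]), Node(val=8, children=[])]); shallow = Node(val=7, children=[Node(val=707, children=[]), Node(val=8, children=[])])
`print(shallow.val)` → prints 7
`print(shallow.children[0].val)` → prints 707
`print(deep.val)` → prints 7
`print(deep.children[0].val)` → prints 6

Answer:
7
707
7
6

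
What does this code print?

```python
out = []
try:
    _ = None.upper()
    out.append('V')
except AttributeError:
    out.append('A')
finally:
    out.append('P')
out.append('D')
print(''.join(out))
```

Execution trace: 'A' (except AttributeError) → 'P' (finally) → 'D' (after the try/except). Output: APD

Answer: APD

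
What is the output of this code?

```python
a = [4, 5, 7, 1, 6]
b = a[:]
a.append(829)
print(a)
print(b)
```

Key concept: slice [:] creates copy.
Step by step:
`a = [4, 5, 7, 1, 6]` → a = [4, 5, 7, 1, 6]
`b = a[:]` → b = [4, 5, 7, 1, 6]
`a.append(829)` → a = [4, 5, 7, 1, 6, 829]
`print(a)` → prints [4, 5, 7, 1, 6, 829]
`print(b)` → prints [4, 5, 7, 1, 6]

Answer:
[4, 5, 7, 1, 6, 829]
[4, 5, 7, 1, 6]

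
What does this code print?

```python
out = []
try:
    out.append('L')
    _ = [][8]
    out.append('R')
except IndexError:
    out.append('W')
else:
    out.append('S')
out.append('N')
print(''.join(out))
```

Execution trace: 'L' (try body) → 'W' (except IndexError) → 'N' (after the try/except). Output: LWN

Answer: LWN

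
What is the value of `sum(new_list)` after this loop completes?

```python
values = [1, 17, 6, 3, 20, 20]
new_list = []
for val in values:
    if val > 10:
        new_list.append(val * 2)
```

Sum of doubled values > 10
`new_list` takes the values: [] → [34] → [34, 40] → [34, 40, 40]
So `sum(new_list)` = 114

Answer: 114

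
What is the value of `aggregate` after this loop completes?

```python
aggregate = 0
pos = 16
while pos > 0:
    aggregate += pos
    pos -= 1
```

Sum 16 down to 1
`aggregate` takes the values: 0 → 16 → 31 → 45 → 58 → 70 → 81 → 91 → 100 → 108 → 115 → 121 → 126 → 130 → 133 → 135 → 136

Answer: 136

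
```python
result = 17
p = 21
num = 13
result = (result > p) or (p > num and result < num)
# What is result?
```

Trace:
`result = 17` → result = 17
`p = 21` → p = 21
`num = 13` → num = 13
`result = (result > p) or (p > num and result < num)` → result = False
So result = False

Answer: False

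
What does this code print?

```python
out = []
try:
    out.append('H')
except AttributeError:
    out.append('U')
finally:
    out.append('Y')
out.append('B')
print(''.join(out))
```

Execution trace: 'H' (try body, no exception) → 'Y' (finally) → 'B' (after the try/except). Output: HYB

Answer: HYB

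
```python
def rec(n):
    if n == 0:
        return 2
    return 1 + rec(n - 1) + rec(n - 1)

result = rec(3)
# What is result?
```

rec(n) = 1 + 2·rec(n-1), rec(0)=2. Closed form: (2+1)·2^3 - 1 = 23.

Answer: 23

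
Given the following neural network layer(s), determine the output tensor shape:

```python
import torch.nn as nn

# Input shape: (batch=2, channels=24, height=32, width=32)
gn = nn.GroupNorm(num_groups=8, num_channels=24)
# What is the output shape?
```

Input: (2, 24, 32, 32) -> Output: (2, 24, 32, 32)

Answer: (2, 24, 32, 32)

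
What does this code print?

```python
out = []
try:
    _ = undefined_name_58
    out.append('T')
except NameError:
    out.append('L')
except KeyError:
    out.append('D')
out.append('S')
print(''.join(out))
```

Execution trace: 'L' (except NameError) → 'S' (after the try/except). Output: LS

Answer: LS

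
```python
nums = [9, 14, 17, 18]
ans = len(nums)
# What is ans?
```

Trace:
`nums = [9, 14, 17, 18]` → nums = [9, 14, 17, 18]
`ans = len(nums)` → ans = 4
So ans = 4

Answer: 4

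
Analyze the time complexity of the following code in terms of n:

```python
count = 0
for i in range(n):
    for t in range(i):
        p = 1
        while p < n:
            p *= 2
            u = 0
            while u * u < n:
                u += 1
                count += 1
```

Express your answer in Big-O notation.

Each loop level contributes: n × n × log n × √n. Multiplying the contributions gives O(n^2√n log n).

Answer: O(n^2√n log n)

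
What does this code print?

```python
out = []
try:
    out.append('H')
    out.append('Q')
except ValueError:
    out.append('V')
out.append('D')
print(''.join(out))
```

Execution trace: 'H' (try body) → 'Q' (try body, no exception) → 'D' (after the try/except). Output: HQD

Answer: HQD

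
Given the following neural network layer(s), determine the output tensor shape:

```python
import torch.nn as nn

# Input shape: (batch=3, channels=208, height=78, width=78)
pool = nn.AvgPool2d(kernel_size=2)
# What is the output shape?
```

Input: (3, 208, 78, 78) -> Output: (3, 208, 39, 39)

Answer: (3, 208, 39, 39)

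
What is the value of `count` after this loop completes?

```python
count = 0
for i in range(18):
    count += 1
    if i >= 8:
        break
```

Loop breaks when i reaches 8, count is 9
`count` takes the values: 0 → 1 → 2 → 3 → 4 → 5 → 6 → 7 → 8 → 9

Answer: 9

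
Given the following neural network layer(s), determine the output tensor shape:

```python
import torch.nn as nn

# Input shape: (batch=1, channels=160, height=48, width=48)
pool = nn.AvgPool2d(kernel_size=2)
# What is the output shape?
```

Input: (1, 160, 48, 48) -> Output: (1, 160, 24, 24)

Answer: (1, 160, 24, 24)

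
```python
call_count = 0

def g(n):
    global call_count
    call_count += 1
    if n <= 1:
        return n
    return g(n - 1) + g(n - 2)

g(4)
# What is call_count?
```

Calls(n) = 1 + Calls(n-1) + Calls(n-2); Calls(0)=Calls(1)=1. For n=4 this gives 9.

Answer: 9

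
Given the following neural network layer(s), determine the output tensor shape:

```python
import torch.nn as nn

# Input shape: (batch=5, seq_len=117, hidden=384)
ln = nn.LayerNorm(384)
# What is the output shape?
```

Input: (5, 117, 384) -> Output: (5, 117, 384)

Answer: (5, 117, 384)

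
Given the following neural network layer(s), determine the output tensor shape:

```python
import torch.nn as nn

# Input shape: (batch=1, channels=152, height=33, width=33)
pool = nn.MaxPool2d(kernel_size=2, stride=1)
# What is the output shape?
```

Input: (1, 152, 33, 33) -> Output: (1, 152, 32, 32)

Answer: (1, 152, 32, 32)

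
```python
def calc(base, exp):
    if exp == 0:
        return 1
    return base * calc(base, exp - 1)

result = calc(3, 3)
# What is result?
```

calc(3, 3) = 3 * 3 * 3 = 27

Answer: 27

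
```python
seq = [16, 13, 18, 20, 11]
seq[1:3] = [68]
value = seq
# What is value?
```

Trace:
`seq = [16, 13, 18, 20, 11]` → seq = [16, 13, 18, 20, 11]
`seq[1:3] = [68]` → seq = [16, 68, 20, 11]
`value = seq` → value = [16, 68, 20, 11]
So value = [16, 68, 20, 11]

Answer: [16, 68, 20, 11]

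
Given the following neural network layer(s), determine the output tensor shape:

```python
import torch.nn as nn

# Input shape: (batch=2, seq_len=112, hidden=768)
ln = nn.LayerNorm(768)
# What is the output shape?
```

Input: (2, 112, 768) -> Output: (2, 112, 768)

Answer: (2, 112, 768)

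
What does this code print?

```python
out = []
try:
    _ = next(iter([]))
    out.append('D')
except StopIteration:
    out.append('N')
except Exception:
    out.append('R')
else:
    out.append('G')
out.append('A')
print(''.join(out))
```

Execution trace: 'N' (except StopIteration) → 'A' (after the try/except). Output: NA

Answer: NA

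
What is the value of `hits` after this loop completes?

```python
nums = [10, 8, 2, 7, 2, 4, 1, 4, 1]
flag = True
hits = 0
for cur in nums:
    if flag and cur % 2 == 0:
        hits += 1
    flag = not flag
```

Count even values at even positions
`hits` takes the values: 0 → 1 → 2 → 3

Answer: 3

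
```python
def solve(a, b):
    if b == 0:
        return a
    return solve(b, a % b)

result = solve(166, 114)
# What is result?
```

solve(166, 114) -> solve(114, 52) -> solve(52, 10) -> solve(10, 2) -> solve(2, 0) -> 2

Answer: 2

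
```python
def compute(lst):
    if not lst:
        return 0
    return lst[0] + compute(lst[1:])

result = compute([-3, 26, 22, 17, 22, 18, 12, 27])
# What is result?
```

(-3) + 26 + 22 + 17 + 22 + 18 + 12 + 27 + 0 = 141

Answer: 141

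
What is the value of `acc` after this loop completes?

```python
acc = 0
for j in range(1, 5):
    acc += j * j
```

Sum of squares 1² to 4² = 30
`acc` takes the values: 0 → 1 → 5 → 14 → 30

Answer: 30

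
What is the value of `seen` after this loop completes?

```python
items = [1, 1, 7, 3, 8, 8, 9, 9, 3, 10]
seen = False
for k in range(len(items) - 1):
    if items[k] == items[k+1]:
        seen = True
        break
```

Check consecutive duplicates in [1, 1, 7, 3, 8, 8, 9, 9, 3, 10]
`seen` takes the values: False → True

Answer: True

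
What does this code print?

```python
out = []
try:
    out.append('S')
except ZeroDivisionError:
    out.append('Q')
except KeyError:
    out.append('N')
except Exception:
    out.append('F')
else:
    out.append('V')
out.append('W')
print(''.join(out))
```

Execution trace: 'S' (try body, no exception) → 'V' (else) → 'W' (after the try/except). Output: SVW

Answer: SVW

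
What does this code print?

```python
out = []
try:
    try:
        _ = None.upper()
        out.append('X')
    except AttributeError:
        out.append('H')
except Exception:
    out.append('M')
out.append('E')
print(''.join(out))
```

Execution trace: 'H' (inner except AttributeError) → 'E' (after the try/except). Output: HE

Answer: HE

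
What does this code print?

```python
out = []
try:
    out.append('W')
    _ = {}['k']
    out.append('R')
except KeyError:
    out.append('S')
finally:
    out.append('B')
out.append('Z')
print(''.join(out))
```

Execution trace: 'W' (try body) → 'S' (except KeyError) → 'B' (finally) → 'Z' (after the try/except). Output: WSBZ

Answer: WSBZ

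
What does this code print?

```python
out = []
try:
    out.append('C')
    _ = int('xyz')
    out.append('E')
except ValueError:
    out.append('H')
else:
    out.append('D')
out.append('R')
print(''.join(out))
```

Execution trace: 'C' (try body) → 'H' (except ValueError) → 'R' (after the try/except). Output: CHR

Answer: CHR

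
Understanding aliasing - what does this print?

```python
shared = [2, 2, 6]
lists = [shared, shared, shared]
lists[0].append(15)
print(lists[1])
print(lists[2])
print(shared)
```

Key concept: list of same reference.
Step by step:
`shared = [2, 2, 6]` → shared = [2, 2, 6]
`lists = [shared, shared, shared]` → lists = [[2, 2, 6], [2, 2, 6], [2, 2, 6]]
`lists[0].append(15)` → shared = [2, 2, 6, 15]; lists = [[2, 2, 6, 15], [2, 2, 6, 15], [2, 2, 6, 15]]
`print(lists[1])` → prints [2, 2, 6, 15]
`print(lists[2])` → prints [2, 2, 6, 15]
`print(shared)` → prints [2, 2, 6, 15]

Answer:
[2, 2, 6, 15]
[2, 2, 6, 15]
[2, 2, 6, 15]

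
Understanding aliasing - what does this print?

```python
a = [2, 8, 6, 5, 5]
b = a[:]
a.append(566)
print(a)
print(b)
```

Key concept: slice [:] creates copy.
Step by step:
`a = [2, 8, 6, 5, 5]` → a = [2, 8, 6, 5, 5]
`b = a[:]` → b = [2, 8, 6, 5, 5]
`a.append(566)` → a = [2, 8, 6, 5, 5, 566]
`print(a)` → prints [2, 8, 6, 5, 5, 566]
`print(b)` → prints [2, 8, 6, 5, 5]

Answer:
[2, 8, 6, 5, 5, 566]
[2, 8, 6, 5, 5]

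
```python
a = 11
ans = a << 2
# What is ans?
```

Trace:
`a = 11` → a = 11
`ans = a << 2` → ans = 44
So ans = 44

Answer: 44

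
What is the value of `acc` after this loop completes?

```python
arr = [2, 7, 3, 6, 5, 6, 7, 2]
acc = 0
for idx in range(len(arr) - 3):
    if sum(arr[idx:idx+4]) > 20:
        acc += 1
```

Count windows with sum > 20
`acc` takes the values: 0 → 1 → 2

Answer: 2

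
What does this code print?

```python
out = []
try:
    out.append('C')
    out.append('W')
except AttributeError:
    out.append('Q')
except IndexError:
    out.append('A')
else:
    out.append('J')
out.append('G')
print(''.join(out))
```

Execution trace: 'C' (try body) → 'W' (try body, no exception) → 'J' (else) → 'G' (after the try/except). Output: CWJG

Answer: CWJG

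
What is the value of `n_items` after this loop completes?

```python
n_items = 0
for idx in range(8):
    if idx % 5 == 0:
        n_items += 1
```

Count numbers divisible by 5 in range(8)
`n_items` takes the values: 0 → 1 → 2

Answer: 2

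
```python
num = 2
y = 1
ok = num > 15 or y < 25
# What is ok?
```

Trace:
`num = 2` → num = 2
`y = 1` → y = 1
`ok = num > 15 or y < 25` → ok = True
So ok = True

Answer: True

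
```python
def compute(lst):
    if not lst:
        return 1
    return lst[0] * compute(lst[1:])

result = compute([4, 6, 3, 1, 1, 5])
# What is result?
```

Product over [4, 6, 3, 1, 1, 5] = 4 * 6 * 3 * 1 * 1 * 5 = 360

Answer: 360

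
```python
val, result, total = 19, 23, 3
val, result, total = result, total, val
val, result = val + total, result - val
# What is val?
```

Trace:
`val, result, total = 19, 23, 3` → val = 19; result = 23; total = 3
`val, result, total = result, total, val` → val = 23; result = 3; total = 19
`val, result = val + total, result - val` → val = 42; result = -20
So val = 42

Answer: 42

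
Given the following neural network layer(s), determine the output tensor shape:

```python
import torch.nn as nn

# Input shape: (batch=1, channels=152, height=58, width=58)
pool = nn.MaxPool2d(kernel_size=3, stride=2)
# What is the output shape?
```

Input: (1, 152, 58, 58) -> Output: (1, 152, 28, 28)

Answer: (1, 152, 28, 28)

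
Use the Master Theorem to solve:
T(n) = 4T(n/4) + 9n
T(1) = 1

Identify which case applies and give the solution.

a=4, b=4, f(n)=9n. log_4(4) = 1. Since c=1 = 1, Case 2 applies: T(n) = Θ(n^log_b(a) · log n) = O(n log n).

Answer: O(n log n) - Case 2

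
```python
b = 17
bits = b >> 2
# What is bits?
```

Trace:
`b = 17` → b = 17
`bits = b >> 2` → bits = 4
So bits = 4

Answer: 4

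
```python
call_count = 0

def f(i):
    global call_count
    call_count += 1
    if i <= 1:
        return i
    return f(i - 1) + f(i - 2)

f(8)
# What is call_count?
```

Calls(i) = 1 + Calls(i-1) + Calls(i-2); Calls(0)=Calls(1)=1. For i=8 this gives 67.

Answer: 67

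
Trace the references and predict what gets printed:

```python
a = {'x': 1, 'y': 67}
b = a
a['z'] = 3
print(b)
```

Key concept: dict aliasing.
Step by step:
`a = {'x': 1, 'y': 67}` → a = {'x': 1, 'y': 67}
`b = a` → b = {'x': 1, 'y': 67} (same object as a)
`a['z'] = 3` → a = {'x': 1, 'y': 67, 'z': 3} (same object as b); b = {'x': 1, 'y': 67, 'z': 3} (same object as a)
`print(b)` → prints {'x': 1, 'y': 67, 'z': 3}

Answer: {'x': 1, 'y': 67, 'z': 3}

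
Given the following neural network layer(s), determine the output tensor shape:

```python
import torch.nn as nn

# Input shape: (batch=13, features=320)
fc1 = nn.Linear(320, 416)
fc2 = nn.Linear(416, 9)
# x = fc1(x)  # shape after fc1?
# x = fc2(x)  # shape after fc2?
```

Input: (13, 320) -> after fc1: (13, 416) -> Output: (13, 9)

Answer: (13, 9)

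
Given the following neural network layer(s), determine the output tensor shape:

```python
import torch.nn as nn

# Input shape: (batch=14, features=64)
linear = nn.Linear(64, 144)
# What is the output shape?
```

Input: (14, 64) -> Output: (14, 144)

Answer: (14, 144)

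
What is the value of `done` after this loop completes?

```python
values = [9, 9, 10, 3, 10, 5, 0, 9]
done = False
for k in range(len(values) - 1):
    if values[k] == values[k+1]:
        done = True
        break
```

Check consecutive duplicates in [9, 9, 10, 3, 10, 5, 0, 9]
`done` takes the values: False → True

Answer: True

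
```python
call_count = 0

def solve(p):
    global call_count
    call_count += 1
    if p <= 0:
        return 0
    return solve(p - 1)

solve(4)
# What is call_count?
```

Linear recursion stepping by 1: 5 calls from p=4 down to ≤0.

Answer: 5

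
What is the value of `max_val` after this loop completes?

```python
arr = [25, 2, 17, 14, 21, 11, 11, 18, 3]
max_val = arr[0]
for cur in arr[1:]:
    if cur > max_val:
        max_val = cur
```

Maximum of [25, 2, 17, 14, 21, 11, 11, 18, 3]
`max_val` takes the values: 25

Answer: 25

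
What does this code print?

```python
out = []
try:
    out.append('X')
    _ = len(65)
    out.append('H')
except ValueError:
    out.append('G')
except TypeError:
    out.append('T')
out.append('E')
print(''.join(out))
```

Execution trace: 'X' (try body) → 'T' (except TypeError) → 'E' (after the try/except). Output: XTE

Answer: XTE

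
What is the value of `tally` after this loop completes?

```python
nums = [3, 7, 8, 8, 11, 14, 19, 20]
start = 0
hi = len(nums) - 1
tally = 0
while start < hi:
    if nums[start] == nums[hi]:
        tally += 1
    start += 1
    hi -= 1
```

Count matching pairs from ends
`tally` takes the values: 0

Answer: 0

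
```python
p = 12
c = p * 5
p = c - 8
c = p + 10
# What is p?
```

Trace:
`p = 12` → p = 12
`c = p * 5` → c = 60
`p = c - 8` → p = 52
`c = p + 10` → c = 62
So p = 52

Answer: 52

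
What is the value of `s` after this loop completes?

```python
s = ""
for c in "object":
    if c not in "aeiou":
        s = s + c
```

Remove vowels from 'object'
`s` takes the values: "" → "b" → "bj" → "bjc" → "bjct"

Answer: "bjct"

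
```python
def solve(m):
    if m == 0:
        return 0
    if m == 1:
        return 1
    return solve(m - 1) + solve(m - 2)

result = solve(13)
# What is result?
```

Build up from base cases: solve(0)=0, solve(1)=1, solve(2)=1, solve(3)=2, solve(4)=3, solve(5)=5, solve(6)=8, ..., solve(13)=233

Answer: 233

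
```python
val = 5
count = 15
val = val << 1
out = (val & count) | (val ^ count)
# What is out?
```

Trace:
`val = 5` → val = 5
`count = 15` → count = 15
`val = val << 1` → val = 10
`out = (val & count) | (val ^ count)` → out = 15
So out = 15

Answer: 15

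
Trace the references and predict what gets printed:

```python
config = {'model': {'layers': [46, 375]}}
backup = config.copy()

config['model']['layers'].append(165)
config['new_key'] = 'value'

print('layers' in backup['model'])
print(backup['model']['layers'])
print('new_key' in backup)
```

Key concept: shallow copy gotcha with nested dict.
Step by step:
`config = {'model': {'layers': [46, 375]}}` → config = {'model': {'layers': [46, 375]}}
`backup = config.copy()` → backup = {'model': {'layers': [46, 375]}}
`config['model']['layers'].append(165)` → config = {'model': {'layers': [46, 375, 165]}}; backup = {'model': {'layers': [46, 375, 165]}}
`config['new_key'] = 'value'` → config = {'model': {'layers': [46, 375, 165]}, 'new_key': 'value'}
`print('layers' in backup['model'])` → prints True
`print(backup['model']['layers'])` → prints [46, 375, 165]
`print('new_key' in backup)` → prints False

Answer:
True
[46, 375, 165]
False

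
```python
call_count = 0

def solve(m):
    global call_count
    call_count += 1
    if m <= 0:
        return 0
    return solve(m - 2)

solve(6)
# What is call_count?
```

Linear recursion stepping by 2: 4 calls from m=6 down to ≤0.

Answer: 4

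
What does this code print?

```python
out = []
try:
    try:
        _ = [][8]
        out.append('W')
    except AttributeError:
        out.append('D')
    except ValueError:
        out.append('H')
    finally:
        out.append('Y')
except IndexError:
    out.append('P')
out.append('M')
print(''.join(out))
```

Execution trace: 'Y' (finally) → 'P' (outer except IndexError) → 'M' (after the try/except). Output: YPM

Answer: YPM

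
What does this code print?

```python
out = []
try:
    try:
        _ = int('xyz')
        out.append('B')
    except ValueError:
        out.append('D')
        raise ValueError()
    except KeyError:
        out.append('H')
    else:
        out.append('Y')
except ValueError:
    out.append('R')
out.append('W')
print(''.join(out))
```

Execution trace: 'D' (inner except ValueError) → 'R' (outer except ValueError) → 'W' (after the try/except). Output: DRW

Answer: DRW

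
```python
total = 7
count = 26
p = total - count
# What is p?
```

Trace:
`total = 7` → total = 7
`count = 26` → count = 26
`p = total - count` → p = -19
So p = -19

Answer: -19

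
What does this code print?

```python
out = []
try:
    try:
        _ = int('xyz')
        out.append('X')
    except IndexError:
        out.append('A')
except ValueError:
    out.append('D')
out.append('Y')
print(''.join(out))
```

Execution trace: 'D' (outer except ValueError) → 'Y' (after the try/except). Output: DY

Answer: DY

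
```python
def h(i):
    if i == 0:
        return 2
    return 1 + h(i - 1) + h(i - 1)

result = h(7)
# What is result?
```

h(i) = 1 + 2·h(i-1), h(0)=2. Closed form: (2+1)·2^7 - 1 = 383.

Answer: 383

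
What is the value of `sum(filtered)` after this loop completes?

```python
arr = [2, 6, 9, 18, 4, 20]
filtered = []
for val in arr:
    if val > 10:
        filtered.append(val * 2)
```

Sum of doubled values > 10
`filtered` takes the values: [] → [36] → [36, 40]
So `sum(filtered)` = 76

Answer: 76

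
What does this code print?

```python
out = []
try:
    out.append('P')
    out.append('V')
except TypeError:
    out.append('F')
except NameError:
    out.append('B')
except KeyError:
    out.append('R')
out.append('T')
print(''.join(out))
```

Execution trace: 'P' (try body) → 'V' (try body, no exception) → 'T' (after the try/except). Output: PVT

Answer: PVT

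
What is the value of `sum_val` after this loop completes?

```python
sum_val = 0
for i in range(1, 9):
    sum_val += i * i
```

Sum of squares 1² to 8² = 204
`sum_val` takes the values: 0 → 1 → 5 → 14 → 30 → 55 → 91 → 140 → 204

Answer: 204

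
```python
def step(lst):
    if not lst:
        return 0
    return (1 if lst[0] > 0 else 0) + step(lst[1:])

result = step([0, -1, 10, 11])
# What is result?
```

Count of positive elements in [0, -1, 10, 11] = 2

Answer: 2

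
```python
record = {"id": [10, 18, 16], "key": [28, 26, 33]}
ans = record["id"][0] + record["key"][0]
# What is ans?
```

Trace:
`record = {"id": [10, 18, 16], "key": [28, 26, 33]}` → record = {'id': [10, 18, 16], 'key': [28, 26, 33]}
`ans = record["id"][0] + record["key"][0]` → ans = 38
So ans = 38

Answer: 38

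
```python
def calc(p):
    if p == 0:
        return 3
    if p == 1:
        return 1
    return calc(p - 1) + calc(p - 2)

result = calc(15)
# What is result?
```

Build up from base cases: calc(0)=3, calc(1)=1, calc(2)=4, calc(3)=5, calc(4)=9, calc(5)=14, calc(6)=23, ..., calc(15)=1741

Answer: 1741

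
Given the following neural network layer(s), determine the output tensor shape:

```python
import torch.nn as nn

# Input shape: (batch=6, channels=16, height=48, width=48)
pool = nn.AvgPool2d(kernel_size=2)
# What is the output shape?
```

Input: (6, 16, 48, 48) -> Output: (6, 16, 24, 24)

Answer: (6, 16, 24, 24)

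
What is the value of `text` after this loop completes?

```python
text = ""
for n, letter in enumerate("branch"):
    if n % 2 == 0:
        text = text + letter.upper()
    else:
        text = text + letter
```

Uppercase even positions in 'branch'
`text` takes the values: "" → "B" → "Br" → "BrA" → "BrAn" → "BrAnC" → "BrAnCh"

Answer: "BrAnCh"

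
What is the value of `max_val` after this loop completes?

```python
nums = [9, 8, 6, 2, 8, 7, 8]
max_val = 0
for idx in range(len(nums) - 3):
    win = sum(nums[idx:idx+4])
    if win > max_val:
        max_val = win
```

Max sum of 4-element window in [9, 8, 6, 2, 8, 7, 8]
`max_val` takes the values: 0 → 25

Answer: 25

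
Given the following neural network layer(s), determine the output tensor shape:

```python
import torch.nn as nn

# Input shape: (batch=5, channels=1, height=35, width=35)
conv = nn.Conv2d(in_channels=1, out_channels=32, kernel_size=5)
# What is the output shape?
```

Input: (5, 1, 35, 35) -> Output: (5, 32, 31, 31)

Answer: (5, 32, 31, 31)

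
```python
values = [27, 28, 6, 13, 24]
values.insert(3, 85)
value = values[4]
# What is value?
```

Trace:
`values = [27, 28, 6, 13, 24]` → values = [27, 28, 6, 13, 24]
`values.insert(3, 85)` → values = [27, 28, 6, 85, 13, 24]
`value = values[4]` → value = 13
So value = 13

Answer: 13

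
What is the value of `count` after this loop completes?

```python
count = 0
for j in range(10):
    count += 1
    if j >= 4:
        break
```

Loop breaks when j reaches 4, count is 5
`count` takes the values: 0 → 1 → 2 → 3 → 4 → 5

Answer: 5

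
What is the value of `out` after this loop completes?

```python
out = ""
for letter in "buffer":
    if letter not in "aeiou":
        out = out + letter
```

Remove vowels from 'buffer'
`out` takes the values: "" → "b" → "bf" → "bff" → "bffr"

Answer: "bffr"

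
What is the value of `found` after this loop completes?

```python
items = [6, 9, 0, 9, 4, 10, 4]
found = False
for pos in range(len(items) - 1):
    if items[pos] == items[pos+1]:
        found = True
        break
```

Check consecutive duplicates in [6, 9, 0, 9, 4, 10, 4]
`found` takes the values: False

Answer: False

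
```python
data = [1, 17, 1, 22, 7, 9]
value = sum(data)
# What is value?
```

Trace:
`data = [1, 17, 1, 22, 7, 9]` → data = [1, 17, 1, 22, 7, 9]
`value = sum(data)` → value = 57
So value = 57

Answer: 57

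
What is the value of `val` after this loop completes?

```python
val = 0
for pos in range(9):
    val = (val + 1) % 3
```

Increment mod 3, 9 times = 0
`val` takes the values: 0 → 1 → 2 → 0 → 1 → 2 → 0 → 1 → 2 → 0

Answer: 0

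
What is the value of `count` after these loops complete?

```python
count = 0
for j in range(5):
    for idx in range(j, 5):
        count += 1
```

Upper triangle: 5 + 4 + ... + 1
`count` takes the values: 0 → 1 → 2 → 3 → 4 → 5 → 6 → 7 → 8 → 9 → 10 → 11 → 12 → 13 → 14 → 15

Answer: 15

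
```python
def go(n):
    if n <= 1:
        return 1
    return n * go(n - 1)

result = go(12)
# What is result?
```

go(12) = 12 * 11 * 10 * 9 * 8 * 7 * 6 * 5 * 4 * 3 * 2 * 1 = 479001600

Answer: 479001600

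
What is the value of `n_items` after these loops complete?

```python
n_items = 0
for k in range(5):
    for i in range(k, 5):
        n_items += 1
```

Upper triangle: 5 + 4 + ... + 1
`n_items` takes the values: 0 → 1 → 2 → 3 → 4 → 5 → 6 → 7 → 8 → 9 → 10 → 11 → 12 → 13 → 14 → 15

Answer: 15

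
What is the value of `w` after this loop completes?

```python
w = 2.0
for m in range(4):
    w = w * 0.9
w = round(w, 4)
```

Exponential decay: 2.0 * 0.9^4
`w` takes the values: 2.0 → 1.8 → 1.62 → 1.458 → 1.3122

Answer: 1.3122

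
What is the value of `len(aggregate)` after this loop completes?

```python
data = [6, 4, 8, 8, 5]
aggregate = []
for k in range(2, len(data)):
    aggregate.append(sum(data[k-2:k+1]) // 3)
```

Number of 3-element averages
`aggregate` takes the values: [] → [6] → [6, 6] → [6, 6, 7]
So `len(aggregate)` = 3

Answer: 3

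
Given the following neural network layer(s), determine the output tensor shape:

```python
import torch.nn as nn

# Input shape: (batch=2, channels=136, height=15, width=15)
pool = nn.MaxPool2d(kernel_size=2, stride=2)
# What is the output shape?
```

Input: (2, 136, 15, 15) -> Output: (2, 136, 7, 7)

Answer: (2, 136, 7, 7)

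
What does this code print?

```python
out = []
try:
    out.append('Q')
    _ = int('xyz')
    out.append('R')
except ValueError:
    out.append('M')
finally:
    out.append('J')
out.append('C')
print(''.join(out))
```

Execution trace: 'Q' (try body) → 'M' (except ValueError) → 'J' (finally) → 'C' (after the try/except). Output: QMJC

Answer: QMJC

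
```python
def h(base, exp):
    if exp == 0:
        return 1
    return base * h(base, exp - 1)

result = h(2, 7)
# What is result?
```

h(2, 7) = 2 * 2 * 2 * 2 * 2 * 2 * 2 = 128

Answer: 128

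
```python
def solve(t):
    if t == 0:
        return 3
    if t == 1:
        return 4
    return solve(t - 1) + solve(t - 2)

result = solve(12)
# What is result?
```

Build up from base cases: solve(0)=3, solve(1)=4, solve(2)=7, solve(3)=11, solve(4)=18, solve(5)=29, solve(6)=47, ..., solve(12)=843

Answer: 843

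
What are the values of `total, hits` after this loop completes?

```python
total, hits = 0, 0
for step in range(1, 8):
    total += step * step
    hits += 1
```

Sum of squares and count
`total, hits` takes the values: (0, 0) → (1, 0) → (1, 1) → (5, 1) → (5, 2) → (14, 2) → (14, 3) → (30, 3) → (30, 4) → (55, 4) → (55, 5) → (91, 5) → (91, 6) → (140, 6) → (140, 7)

Answer: 140, 7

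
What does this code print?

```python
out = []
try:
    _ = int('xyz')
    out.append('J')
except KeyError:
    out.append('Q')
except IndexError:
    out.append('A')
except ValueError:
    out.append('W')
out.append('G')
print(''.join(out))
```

Execution trace: 'W' (except ValueError) → 'G' (after the try/except). Output: WG

Answer: WG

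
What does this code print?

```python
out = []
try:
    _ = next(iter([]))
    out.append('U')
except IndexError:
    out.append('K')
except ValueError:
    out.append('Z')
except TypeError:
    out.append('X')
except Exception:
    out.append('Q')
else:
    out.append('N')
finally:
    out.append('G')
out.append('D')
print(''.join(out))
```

Execution trace: 'Q' (except Exception) → 'G' (finally) → 'D' (after the try/except). Output: QGD

Answer: QGD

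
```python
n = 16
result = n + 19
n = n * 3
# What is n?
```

Trace:
`n = 16` → n = 16
`result = n + 19` → result = 35
`n = n * 3` → n = 48
So n = 48

Answer: 48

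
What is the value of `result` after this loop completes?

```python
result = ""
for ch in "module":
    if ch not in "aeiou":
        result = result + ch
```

Remove vowels from 'module'
`result` takes the values: "" → "m" → "md" → "mdl"

Answer: "mdl"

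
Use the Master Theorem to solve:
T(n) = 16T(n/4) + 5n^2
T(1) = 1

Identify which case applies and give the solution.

a=16, b=4, f(n)=5n^2. log_4(16) = 2. Since c=2 = 2, Case 2 applies: T(n) = Θ(n^log_b(a) · log n) = O(n^2 log n).

Answer: O(n^2 log n) - Case 2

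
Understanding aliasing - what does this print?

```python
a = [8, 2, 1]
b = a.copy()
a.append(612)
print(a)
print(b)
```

Key concept: list.copy() creates independent copy.
Step by step:
`a = [8, 2, 1]` → a = [8, 2, 1]
`b = a.copy()` → b = [8, 2, 1]
`a.append(612)` → a = [8, 2, 1, 612]
`print(a)` → prints [8, 2, 1, 612]
`print(b)` → prints [8, 2, 1]

Answer:
[8, 2, 1, 612]
[8, 2, 1]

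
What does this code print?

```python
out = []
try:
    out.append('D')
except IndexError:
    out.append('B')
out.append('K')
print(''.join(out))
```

Execution trace: 'D' (try body, no exception) → 'K' (after the try/except). Output: DK

Answer: DK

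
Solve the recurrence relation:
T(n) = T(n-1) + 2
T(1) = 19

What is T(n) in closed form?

Unrolling: T(n) = T(1) + 2·(n-1) = 19 + 2(n-1) = 2n + 17.

Answer: T(n) = 2n + 17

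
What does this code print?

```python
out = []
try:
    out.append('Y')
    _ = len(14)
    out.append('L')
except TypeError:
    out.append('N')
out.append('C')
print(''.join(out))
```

Execution trace: 'Y' (try body) → 'N' (except TypeError) → 'C' (after the try/except). Output: YNC

Answer: YNC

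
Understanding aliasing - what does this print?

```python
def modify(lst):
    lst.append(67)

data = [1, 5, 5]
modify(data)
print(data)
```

Key concept: function modifies passed list.
Step by step:
`data = [1, 5, 5]` → data = [1, 5, 5]
`modify(data)` → data = [1, 5, 5, 67]
`print(data)` → prints [1, 5, 5, 67]

Answer: [1, 5, 5, 67]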